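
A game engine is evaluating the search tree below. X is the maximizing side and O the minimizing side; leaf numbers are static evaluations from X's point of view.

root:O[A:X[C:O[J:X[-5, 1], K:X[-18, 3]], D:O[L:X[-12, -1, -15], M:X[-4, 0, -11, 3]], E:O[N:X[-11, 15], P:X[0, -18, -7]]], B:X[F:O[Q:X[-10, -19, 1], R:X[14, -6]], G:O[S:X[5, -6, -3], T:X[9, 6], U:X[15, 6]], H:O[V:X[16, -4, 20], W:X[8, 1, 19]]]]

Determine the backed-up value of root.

J (X): max(-5, 1) = 1
K (X): max(-18, 3) = 3
C (O): min(1, 3) = 1
L (X): max(-12, -1, -15) = -1
M (X): max(-4, 0, -11, 3) = 3
D (O): min(-1, 3) = -1
N (X): max(-11, 15) = 15
P (X): max(0, -18, -7) = 0
E (O): min(15, 0) = 0
A (X): max(1, -1, 0) = 1
Q (X): max(-10, -19, 1) = 1
R (X): max(14, -6) = 14
F (O): min(1, 14) = 1
S (X): max(5, -6, -3) = 5
T (X): max(9, 6) = 9
U (X): max(15, 6) = 15
G (O): min(5, 9, 15) = 5
V (X): max(16, -4, 20) = 20
W (X): max(8, 1, 19) = 19
H (O): min(20, 19) = 19
B (X): max(1, 5, 19) = 19
root (O): min(1, 19) = 1

1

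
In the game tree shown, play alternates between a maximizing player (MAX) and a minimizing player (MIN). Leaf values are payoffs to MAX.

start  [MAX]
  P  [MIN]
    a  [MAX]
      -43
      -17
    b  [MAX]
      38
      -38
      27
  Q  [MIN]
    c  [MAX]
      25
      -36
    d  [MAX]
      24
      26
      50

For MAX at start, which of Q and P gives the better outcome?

c (MAX): max(25, -36) = 25
d (MAX): max(24, 26, 50) = 50
Q (MIN): min(25, 50) = 25
a (MAX): max(-43, -17) = -17
b (MAX): max(38, -38, 27) = 38
P (MIN): min(-17, 38) = -17
MAX prefers the higher value; Q=25, P=-17. Q is better since 25 > -17.

Q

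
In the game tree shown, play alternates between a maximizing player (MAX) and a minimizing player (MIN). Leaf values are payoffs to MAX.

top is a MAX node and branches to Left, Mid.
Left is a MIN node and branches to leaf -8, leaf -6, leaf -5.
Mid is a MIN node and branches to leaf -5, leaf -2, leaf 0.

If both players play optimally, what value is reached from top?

-5

Left (MIN): min(-8, -6, -5) = -8
Mid (MIN): min(-5, -2, 0) = -5
top (MAX): max(-8, -5) = -5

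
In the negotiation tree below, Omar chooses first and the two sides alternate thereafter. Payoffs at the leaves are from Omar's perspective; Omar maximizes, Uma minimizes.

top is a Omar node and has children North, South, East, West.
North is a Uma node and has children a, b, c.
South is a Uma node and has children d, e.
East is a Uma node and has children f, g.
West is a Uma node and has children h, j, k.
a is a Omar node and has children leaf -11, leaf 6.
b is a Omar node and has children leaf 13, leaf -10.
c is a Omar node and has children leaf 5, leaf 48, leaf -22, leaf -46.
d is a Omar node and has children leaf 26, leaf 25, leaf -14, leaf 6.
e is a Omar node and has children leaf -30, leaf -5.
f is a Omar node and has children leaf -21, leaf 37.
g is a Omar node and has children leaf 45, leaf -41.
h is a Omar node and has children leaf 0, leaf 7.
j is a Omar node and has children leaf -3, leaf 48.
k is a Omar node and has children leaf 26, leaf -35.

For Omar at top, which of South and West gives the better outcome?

d (Omar): max(26, 25, -14, 6) = 26
e (Omar): max(-30, -5) = -5
South (Uma): min(26, -5) = -5
h (Omar): max(0, 7) = 7
j (Omar): max(-3, 48) = 48
k (Omar): max(26, -35) = 26
West (Uma): min(7, 48, 26) = 7
Omar prefers the higher value; South=-5, West=7. West is better since 7 > -5.

West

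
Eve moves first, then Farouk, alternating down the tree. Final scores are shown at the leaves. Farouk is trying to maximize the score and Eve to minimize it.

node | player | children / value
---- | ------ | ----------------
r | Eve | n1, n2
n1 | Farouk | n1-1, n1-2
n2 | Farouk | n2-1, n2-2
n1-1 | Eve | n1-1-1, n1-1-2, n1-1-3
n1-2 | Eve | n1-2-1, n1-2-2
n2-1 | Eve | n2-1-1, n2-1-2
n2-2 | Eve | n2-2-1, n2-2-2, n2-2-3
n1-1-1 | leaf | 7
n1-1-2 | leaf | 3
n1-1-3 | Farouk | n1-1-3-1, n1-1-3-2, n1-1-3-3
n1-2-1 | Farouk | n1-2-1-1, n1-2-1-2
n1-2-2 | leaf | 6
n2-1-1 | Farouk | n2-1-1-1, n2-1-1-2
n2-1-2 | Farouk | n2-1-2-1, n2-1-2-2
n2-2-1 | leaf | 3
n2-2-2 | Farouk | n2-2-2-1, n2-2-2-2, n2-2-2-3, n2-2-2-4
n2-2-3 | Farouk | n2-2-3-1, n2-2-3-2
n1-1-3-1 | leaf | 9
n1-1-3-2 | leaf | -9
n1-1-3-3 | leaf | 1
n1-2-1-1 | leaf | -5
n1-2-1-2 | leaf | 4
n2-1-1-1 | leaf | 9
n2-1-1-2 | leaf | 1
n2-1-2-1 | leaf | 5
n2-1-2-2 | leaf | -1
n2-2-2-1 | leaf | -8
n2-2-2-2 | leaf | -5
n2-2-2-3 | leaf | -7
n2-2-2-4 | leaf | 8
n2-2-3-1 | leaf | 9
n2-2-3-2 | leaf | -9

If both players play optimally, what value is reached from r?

4

n1-1-3 (Farouk): max(9, -9, 1) = 9
n1-1 (Eve): min(7, 3, 9) = 3
n1-2-1 (Farouk): max(-5, 4) = 4
n1-2 (Eve): min(4, 6) = 4
n1 (Farouk): max(3, 4) = 4
n2-1-1 (Farouk): max(9, 1) = 9
n2-1-2 (Farouk): max(5, -1) = 5
n2-1 (Eve): min(9, 5) = 5
n2-2-2 (Farouk): max(-8, -5, -7, 8) = 8
n2-2-3 (Farouk): max(9, -9) = 9
n2-2 (Eve): min(3, 8, 9) = 3
n2 (Farouk): max(5, 3) = 5
r (Eve): min(4, 5) = 4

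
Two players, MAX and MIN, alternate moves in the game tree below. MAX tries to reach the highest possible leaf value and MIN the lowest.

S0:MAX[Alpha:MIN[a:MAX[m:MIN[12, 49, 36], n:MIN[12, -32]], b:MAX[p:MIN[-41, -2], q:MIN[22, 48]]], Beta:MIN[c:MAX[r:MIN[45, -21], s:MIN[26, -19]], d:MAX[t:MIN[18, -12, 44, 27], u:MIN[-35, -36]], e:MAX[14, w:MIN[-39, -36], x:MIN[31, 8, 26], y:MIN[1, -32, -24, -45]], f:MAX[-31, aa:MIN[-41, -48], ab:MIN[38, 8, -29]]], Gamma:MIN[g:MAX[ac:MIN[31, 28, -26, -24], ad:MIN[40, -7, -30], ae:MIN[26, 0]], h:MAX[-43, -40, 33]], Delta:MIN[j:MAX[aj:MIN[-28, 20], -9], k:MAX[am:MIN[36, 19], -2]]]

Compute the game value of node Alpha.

12

m (MIN): min(12, 49, 36) = 12
n (MIN): min(12, -32) = -32
a (MAX): max(12, -32) = 12
p (MIN): min(-41, -2) = -41
q (MIN): min(22, 48) = 22
b (MAX): max(-41, 22) = 22
Alpha (MIN): min(12, 22) = 12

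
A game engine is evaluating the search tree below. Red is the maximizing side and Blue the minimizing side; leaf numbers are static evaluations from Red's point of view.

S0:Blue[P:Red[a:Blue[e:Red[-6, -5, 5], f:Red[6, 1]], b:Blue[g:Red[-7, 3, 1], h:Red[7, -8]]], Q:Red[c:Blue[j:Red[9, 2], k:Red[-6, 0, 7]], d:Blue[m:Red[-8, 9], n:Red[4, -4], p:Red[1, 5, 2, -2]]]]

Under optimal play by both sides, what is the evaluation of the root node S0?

5

e (Red): max(-6, -5, 5) = 5
f (Red): max(6, 1) = 6
a (Blue): min(5, 6) = 5
g (Red): max(-7, 3, 1) = 3
h (Red): max(7, -8) = 7
b (Blue): min(3, 7) = 3
P (Red): max(5, 3) = 5
j (Red): max(9, 2) = 9
k (Red): max(-6, 0, 7) = 7
c (Blue): min(9, 7) = 7
m (Red): max(-8, 9) = 9
n (Red): max(4, -4) = 4
p (Red): max(1, 5, 2, -2) = 5
d (Blue): min(9, 4, 5) = 4
Q (Red): max(7, 4) = 7
S0 (Blue): min(5, 7) = 5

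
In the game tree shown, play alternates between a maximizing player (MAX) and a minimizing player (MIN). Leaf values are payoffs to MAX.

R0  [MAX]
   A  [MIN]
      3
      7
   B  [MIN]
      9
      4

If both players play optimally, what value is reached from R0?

4

A (MIN): min(3, 7) = 3
B (MIN): min(9, 4) = 4
R0 (MAX): max(3, 4) = 4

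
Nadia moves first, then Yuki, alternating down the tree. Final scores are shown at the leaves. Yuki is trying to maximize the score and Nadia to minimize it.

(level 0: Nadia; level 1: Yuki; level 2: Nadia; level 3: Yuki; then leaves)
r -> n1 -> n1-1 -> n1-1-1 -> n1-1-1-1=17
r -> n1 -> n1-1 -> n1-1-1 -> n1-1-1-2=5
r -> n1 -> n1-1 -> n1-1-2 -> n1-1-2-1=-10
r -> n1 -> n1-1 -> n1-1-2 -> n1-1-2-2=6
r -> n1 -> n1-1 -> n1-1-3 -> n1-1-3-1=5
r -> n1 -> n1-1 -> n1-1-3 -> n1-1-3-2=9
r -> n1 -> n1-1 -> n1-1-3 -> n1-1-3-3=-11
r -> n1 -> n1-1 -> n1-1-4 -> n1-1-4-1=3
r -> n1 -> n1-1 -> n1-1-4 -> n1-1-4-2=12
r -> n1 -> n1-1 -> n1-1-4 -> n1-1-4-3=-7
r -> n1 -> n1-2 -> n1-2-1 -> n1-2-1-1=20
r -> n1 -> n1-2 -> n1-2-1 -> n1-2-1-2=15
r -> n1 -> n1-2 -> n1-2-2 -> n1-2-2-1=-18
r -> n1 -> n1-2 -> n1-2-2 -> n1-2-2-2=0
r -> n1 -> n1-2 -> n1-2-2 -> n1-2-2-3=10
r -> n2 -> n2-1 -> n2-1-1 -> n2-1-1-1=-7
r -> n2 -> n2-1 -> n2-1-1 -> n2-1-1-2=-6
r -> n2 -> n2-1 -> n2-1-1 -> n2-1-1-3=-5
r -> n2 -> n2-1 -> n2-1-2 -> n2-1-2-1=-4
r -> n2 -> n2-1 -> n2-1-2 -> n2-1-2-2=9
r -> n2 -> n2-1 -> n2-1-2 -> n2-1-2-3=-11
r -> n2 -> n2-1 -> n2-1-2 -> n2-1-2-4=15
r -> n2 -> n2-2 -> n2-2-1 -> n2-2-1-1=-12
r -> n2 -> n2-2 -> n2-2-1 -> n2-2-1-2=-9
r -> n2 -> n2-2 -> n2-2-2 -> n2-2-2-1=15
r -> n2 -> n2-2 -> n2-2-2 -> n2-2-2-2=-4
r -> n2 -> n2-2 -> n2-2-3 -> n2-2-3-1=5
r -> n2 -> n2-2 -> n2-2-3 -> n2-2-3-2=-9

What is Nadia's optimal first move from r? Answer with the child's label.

n2

n1-1-1 (Yuki): max(17, 5) = 17
n1-1-2 (Yuki): max(-10, 6) = 6
n1-1-3 (Yuki): max(5, 9, -11) = 9
n1-1-4 (Yuki): max(3, 12, -7) = 12
n1-1 (Nadia): min(17, 6, 9, 12) = 6
n1-2-1 (Yuki): max(20, 15) = 20
n1-2-2 (Yuki): max(-18, 0, 10) = 10
n1-2 (Nadia): min(20, 10) = 10
n1 (Yuki): max(6, 10) = 10
n2-1-1 (Yuki): max(-7, -6, -5) = -5
n2-1-2 (Yuki): max(-4, 9, -11, 15) = 15
n2-1 (Nadia): min(-5, 15) = -5
n2-2-1 (Yuki): max(-12, -9) = -9
n2-2-2 (Yuki): max(15, -4) = 15
n2-2-3 (Yuki): max(5, -9) = 5
n2-2 (Nadia): min(-9, 15, 5) = -9
n2 (Yuki): max(-5, -9) = -5
r (Nadia): min(10, -5) = -5
Nadia at r wants the lowest of {n1=10, n2=-5}, so chooses n2.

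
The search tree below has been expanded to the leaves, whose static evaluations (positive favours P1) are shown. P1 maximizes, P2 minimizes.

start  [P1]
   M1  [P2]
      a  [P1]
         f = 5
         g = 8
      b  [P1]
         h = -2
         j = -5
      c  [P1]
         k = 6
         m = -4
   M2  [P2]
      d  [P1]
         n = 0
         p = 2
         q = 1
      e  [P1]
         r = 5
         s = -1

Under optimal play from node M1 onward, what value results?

a (P1): max(5, 8) = 8
b (P1): max(-2, -5) = -2
c (P1): max(6, -4) = 6
M1 (P2): min(8, -2, 6) = -2

-2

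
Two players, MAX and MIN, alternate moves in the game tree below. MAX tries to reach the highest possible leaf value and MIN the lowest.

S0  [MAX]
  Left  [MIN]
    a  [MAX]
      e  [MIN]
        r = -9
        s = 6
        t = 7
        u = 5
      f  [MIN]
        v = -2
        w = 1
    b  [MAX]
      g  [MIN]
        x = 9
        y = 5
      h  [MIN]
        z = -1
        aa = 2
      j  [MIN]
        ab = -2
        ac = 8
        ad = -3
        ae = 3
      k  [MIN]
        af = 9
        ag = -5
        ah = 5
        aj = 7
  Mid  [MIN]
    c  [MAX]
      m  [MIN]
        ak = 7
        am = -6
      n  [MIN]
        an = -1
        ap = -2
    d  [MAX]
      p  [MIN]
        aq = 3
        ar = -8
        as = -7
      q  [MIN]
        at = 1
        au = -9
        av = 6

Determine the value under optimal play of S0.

-2

e (MIN): min(-9, 6, 7, 5) = -9
f (MIN): min(-2, 1) = -2
a (MAX): max(-9, -2) = -2
g (MIN): min(9, 5) = 5
h (MIN): min(-1, 2) = -1
j (MIN): min(-2, 8, -3, 3) = -3
k (MIN): min(9, -5, 5, 7) = -5
b (MAX): max(5, -1, -3, -5) = 5
Left (MIN): min(-2, 5) = -2
m (MIN): min(7, -6) = -6
n (MIN): min(-1, -2) = -2
c (MAX): max(-6, -2) = -2
p (MIN): min(3, -8, -7) = -8
q (MIN): min(1, -9, 6) = -9
d (MAX): max(-8, -9) = -8
Mid (MIN): min(-2, -8) = -8
S0 (MAX): max(-2, -8) = -2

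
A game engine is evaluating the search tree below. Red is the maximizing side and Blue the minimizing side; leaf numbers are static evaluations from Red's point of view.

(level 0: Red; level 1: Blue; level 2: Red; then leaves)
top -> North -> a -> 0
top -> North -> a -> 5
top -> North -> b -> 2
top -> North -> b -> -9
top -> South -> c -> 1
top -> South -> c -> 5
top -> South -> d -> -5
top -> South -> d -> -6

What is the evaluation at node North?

a (Red): max(0, 5) = 5
b (Red): max(2, -9) = 2
North (Blue): min(5, 2) = 2

2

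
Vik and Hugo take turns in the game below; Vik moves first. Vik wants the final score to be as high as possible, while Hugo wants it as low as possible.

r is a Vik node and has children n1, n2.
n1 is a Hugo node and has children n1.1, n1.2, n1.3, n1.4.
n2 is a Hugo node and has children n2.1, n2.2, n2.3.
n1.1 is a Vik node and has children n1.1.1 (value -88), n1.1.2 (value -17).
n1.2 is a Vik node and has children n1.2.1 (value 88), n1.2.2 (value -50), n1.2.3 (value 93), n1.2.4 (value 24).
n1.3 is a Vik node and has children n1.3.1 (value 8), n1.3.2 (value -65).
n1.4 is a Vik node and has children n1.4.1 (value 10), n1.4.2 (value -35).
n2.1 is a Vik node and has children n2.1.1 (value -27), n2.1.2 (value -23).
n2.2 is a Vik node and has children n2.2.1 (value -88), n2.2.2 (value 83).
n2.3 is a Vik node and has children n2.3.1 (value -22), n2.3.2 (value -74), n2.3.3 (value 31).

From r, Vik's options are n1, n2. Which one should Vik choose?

n1

n1.1 (Vik): max(-88, -17) = -17
n1.2 (Vik): max(88, -50, 93, 24) = 93
n1.3 (Vik): max(8, -65) = 8
n1.4 (Vik): max(10, -35) = 10
n1 (Hugo): min(-17, 93, 8, 10) = -17
n2.1 (Vik): max(-27, -23) = -23
n2.2 (Vik): max(-88, 83) = 83
n2.3 (Vik): max(-22, -74, 31) = 31
n2 (Hugo): min(-23, 83, 31) = -23
r (Vik): max(-17, -23) = -17
Vik at r wants the highest of {n1=-17, n2=-23}, so chooses n1.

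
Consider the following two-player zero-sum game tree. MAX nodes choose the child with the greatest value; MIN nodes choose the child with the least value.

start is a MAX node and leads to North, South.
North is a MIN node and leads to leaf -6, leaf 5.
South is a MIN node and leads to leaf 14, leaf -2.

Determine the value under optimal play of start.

-2

North (MIN): min(-6, 5) = -6
South (MIN): min(14, -2) = -2
start (MAX): max(-6, -2) = -2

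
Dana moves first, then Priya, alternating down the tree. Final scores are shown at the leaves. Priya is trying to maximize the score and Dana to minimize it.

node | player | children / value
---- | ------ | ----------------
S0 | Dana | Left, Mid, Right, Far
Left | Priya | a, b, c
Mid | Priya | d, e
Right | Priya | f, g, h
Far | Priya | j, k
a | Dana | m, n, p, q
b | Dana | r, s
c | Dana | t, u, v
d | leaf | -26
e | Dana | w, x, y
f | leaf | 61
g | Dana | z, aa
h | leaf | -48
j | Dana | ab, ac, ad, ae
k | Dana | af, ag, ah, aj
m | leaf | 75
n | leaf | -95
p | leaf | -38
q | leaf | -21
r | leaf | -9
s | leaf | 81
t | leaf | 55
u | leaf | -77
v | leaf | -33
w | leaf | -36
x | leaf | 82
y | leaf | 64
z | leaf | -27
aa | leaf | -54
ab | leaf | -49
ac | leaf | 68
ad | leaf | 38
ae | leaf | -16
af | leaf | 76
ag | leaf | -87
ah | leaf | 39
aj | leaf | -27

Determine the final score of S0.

a (Dana): min(75, -95, -38, -21) = -95
b (Dana): min(-9, 81) = -9
c (Dana): min(55, -77, -33) = -77
Left (Priya): max(-95, -9, -77) = -9
e (Dana): min(-36, 82, 64) = -36
Mid (Priya): max(-26, -36) = -26
g (Dana): min(-27, -54) = -54
Right (Priya): max(61, -54, -48) = 61
j (Dana): min(-49, 68, 38, -16) = -49
k (Dana): min(76, -87, 39, -27) = -87
Far (Priya): max(-49, -87) = -49
S0 (Dana): min(-9, -26, 61, -49) = -49

-49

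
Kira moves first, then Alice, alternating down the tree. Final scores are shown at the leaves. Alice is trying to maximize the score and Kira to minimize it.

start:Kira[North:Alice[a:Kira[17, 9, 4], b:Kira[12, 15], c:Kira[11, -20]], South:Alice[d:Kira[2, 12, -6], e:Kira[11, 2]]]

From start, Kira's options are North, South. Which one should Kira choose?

South

a (Kira): min(17, 9, 4) = 4
b (Kira): min(12, 15) = 12
c (Kira): min(11, -20) = -20
North (Alice): max(4, 12, -20) = 12
d (Kira): min(2, 12, -6) = -6
e (Kira): min(11, 2) = 2
South (Alice): max(-6, 2) = 2
start (Kira): min(12, 2) = 2
Kira at start wants the lowest of {North=12, South=2}, so chooses South.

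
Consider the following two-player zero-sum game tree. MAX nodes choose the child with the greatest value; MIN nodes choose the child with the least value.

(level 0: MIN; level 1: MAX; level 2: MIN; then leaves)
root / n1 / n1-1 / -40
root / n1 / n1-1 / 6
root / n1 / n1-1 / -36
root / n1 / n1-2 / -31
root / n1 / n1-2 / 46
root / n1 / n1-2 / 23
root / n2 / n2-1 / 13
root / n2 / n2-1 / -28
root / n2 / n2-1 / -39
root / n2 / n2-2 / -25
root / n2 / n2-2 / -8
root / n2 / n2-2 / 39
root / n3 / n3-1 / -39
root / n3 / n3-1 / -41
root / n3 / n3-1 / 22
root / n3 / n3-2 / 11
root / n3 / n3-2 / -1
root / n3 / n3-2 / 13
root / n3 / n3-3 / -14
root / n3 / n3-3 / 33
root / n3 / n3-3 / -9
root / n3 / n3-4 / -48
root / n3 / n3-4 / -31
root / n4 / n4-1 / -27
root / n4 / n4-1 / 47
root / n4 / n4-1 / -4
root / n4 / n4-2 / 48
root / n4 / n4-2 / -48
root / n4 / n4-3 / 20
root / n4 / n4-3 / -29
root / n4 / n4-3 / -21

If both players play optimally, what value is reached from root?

n1-1 (MIN): min(-40, 6, -36) = -40
n1-2 (MIN): min(-31, 46, 23) = -31
n1 (MAX): max(-40, -31) = -31
n2-1 (MIN): min(13, -28, -39) = -39
n2-2 (MIN): min(-25, -8, 39) = -25
n2 (MAX): max(-39, -25) = -25
n3-1 (MIN): min(-39, -41, 22) = -41
n3-2 (MIN): min(11, -1, 13) = -1
n3-3 (MIN): min(-14, 33, -9) = -14
n3-4 (MIN): min(-48, -31) = -48
n3 (MAX): max(-41, -1, -14, -48) = -1
n4-1 (MIN): min(-27, 47, -4) = -27
n4-2 (MIN): min(48, -48) = -48
n4-3 (MIN): min(20, -29, -21) = -29
n4 (MAX): max(-27, -48, -29) = -27
root (MIN): min(-31, -25, -1, -27) = -31

-31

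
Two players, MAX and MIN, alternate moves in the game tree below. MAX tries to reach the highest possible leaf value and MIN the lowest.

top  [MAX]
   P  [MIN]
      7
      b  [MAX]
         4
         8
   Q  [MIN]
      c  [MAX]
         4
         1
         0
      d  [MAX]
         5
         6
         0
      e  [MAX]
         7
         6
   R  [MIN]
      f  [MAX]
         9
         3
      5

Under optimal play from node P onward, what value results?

b (MAX): max(4, 8) = 8
P (MIN): min(7, 8) = 7

7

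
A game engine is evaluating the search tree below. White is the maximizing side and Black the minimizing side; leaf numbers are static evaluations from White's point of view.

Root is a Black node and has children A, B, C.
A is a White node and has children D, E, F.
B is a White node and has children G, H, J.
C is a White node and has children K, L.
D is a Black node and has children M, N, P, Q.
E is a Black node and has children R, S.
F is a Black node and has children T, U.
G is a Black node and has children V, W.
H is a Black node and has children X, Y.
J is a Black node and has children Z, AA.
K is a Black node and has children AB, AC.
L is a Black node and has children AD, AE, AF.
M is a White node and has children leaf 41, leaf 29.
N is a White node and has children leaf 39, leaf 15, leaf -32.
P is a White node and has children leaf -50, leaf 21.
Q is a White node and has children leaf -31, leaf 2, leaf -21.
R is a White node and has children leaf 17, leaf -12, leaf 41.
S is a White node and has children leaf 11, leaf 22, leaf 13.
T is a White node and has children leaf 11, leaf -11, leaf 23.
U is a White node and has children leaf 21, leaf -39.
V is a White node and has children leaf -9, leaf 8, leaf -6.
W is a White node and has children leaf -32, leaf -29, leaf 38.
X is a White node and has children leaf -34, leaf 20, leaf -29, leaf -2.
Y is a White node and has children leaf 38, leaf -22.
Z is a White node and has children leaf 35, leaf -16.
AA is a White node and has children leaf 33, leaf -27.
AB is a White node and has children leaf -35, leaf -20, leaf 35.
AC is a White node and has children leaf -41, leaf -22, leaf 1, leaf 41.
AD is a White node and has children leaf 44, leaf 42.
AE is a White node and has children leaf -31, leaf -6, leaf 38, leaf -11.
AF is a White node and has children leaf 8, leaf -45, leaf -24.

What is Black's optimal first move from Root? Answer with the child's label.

M (White): max(41, 29) = 41
N (White): max(39, 15, -32) = 39
P (White): max(-50, 21) = 21
Q (White): max(-31, 2, -21) = 2
D (Black): min(41, 39, 21, 2) = 2
R (White): max(17, -12, 41) = 41
S (White): max(11, 22, 13) = 22
E (Black): min(41, 22) = 22
T (White): max(11, -11, 23) = 23
U (White): max(21, -39) = 21
F (Black): min(23, 21) = 21
A (White): max(2, 22, 21) = 22
V (White): max(-9, 8, -6) = 8
W (White): max(-32, -29, 38) = 38
G (Black): min(8, 38) = 8
X (White): max(-34, 20, -29, -2) = 20
Y (White): max(38, -22) = 38
H (Black): min(20, 38) = 20
Z (White): max(35, -16) = 35
AA (White): max(33, -27) = 33
J (Black): min(35, 33) = 33
B (White): max(8, 20, 33) = 33
AB (White): max(-35, -20, 35) = 35
AC (White): max(-41, -22, 1, 41) = 41
K (Black): min(35, 41) = 35
AD (White): max(44, 42) = 44
AE (White): max(-31, -6, 38, -11) = 38
AF (White): max(8, -45, -24) = 8
L (Black): min(44, 38, 8) = 8
C (White): max(35, 8) = 35
Root (Black): min(22, 33, 35) = 22
Black at Root wants the lowest of {A=22, B=33, C=35}, so chooses A.

A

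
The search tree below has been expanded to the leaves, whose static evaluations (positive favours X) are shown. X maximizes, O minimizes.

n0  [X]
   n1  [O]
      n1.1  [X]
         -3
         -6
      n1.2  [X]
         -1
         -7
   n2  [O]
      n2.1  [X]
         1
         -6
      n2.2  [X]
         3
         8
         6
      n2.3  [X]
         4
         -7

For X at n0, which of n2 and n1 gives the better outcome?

n2

n2.1 (X): max(1, -6) = 1
n2.2 (X): max(3, 8, 6) = 8
n2.3 (X): max(4, -7) = 4
n2 (O): min(1, 8, 4) = 1
n1.1 (X): max(-3, -6) = -3
n1.2 (X): max(-1, -7) = -1
n1 (O): min(-3, -1) = -3
X prefers the higher value; n2=1, n1=-3. n2 is better since 1 > -3.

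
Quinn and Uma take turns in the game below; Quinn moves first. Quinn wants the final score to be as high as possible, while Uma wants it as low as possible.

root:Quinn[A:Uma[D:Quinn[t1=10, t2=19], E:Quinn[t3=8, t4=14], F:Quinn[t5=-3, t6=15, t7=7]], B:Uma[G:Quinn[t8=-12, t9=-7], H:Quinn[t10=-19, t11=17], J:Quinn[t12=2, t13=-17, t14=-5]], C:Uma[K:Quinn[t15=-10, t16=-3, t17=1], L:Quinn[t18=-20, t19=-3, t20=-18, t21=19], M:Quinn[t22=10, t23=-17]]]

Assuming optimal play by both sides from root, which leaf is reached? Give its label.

D (Quinn): max(10, 19) = 19
E (Quinn): max(8, 14) = 14
F (Quinn): max(-3, 15, 7) = 15
A (Uma): min(19, 14, 15) = 14
G (Quinn): max(-12, -7) = -7
H (Quinn): max(-19, 17) = 17
J (Quinn): max(2, -17, -5) = 2
B (Uma): min(-7, 17, 2) = -7
K (Quinn): max(-10, -3, 1) = 1
L (Quinn): max(-20, -3, -18, 19) = 19
M (Quinn): max(10, -17) = 10
C (Uma): min(1, 19, 10) = 1
root (Quinn): max(14, -7, 1) = 14
At root, Quinn picks A (highest: 14).
At A, Uma picks E (lowest: 14).
At E, Quinn picks t4 (highest: 14).
Terminal value 14.

t4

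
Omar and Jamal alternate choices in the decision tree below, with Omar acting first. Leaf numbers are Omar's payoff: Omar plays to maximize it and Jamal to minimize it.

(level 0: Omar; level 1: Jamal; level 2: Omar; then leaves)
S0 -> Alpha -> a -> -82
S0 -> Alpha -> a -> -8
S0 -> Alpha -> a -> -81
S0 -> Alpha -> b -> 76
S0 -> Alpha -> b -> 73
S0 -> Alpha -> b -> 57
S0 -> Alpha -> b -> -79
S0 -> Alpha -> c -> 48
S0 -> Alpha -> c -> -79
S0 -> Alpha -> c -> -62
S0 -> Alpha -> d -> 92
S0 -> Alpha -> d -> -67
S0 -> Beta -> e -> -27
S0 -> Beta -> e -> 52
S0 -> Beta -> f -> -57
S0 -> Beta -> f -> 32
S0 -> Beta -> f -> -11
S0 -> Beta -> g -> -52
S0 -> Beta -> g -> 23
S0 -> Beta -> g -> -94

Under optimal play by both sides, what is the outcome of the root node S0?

23

a (Omar): max(-82, -8, -81) = -8
b (Omar): max(76, 73, 57, -79) = 76
c (Omar): max(48, -79, -62) = 48
d (Omar): max(92, -67) = 92
Alpha (Jamal): min(-8, 76, 48, 92) = -8
e (Omar): max(-27, 52) = 52
f (Omar): max(-57, 32, -11) = 32
g (Omar): max(-52, 23, -94) = 23
Beta (Jamal): min(52, 32, 23) = 23
S0 (Omar): max(-8, 23) = 23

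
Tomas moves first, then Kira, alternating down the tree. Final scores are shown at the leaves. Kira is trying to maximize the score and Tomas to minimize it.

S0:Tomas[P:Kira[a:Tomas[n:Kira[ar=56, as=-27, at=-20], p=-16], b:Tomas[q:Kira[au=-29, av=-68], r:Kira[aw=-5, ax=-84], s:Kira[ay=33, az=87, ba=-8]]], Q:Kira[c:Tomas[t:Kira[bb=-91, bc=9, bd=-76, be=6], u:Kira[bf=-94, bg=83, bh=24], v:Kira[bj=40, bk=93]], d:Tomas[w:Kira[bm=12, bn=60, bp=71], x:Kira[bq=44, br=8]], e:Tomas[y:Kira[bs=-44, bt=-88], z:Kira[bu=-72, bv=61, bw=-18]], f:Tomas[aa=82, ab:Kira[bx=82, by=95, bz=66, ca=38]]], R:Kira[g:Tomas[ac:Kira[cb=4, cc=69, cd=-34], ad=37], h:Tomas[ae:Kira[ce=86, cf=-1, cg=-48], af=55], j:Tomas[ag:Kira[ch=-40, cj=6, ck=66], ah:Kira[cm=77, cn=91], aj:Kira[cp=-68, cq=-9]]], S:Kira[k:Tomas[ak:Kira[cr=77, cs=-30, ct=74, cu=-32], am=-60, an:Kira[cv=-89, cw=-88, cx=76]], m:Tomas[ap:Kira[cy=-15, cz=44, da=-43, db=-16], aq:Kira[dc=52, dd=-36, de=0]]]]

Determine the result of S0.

n (Kira): max(56, -27, -20) = 56
a (Tomas): min(56, -16) = -16
q (Kira): max(-29, -68) = -29
r (Kira): max(-5, -84) = -5
s (Kira): max(33, 87, -8) = 87
b (Tomas): min(-29, -5, 87) = -29
P (Kira): max(-16, -29) = -16
t (Kira): max(-91, 9, -76, 6) = 9
u (Kira): max(-94, 83, 24) = 83
v (Kira): max(40, 93) = 93
c (Tomas): min(9, 83, 93) = 9
w (Kira): max(12, 60, 71) = 71
x (Kira): max(44, 8) = 44
d (Tomas): min(71, 44) = 44
y (Kira): max(-44, -88) = -44
z (Kira): max(-72, 61, -18) = 61
e (Tomas): min(-44, 61) = -44
ab (Kira): max(82, 95, 66, 38) = 95
f (Tomas): min(82, 95) = 82
Q (Kira): max(9, 44, -44, 82) = 82
ac (Kira): max(4, 69, -34) = 69
g (Tomas): min(69, 37) = 37
ae (Kira): max(86, -1, -48) = 86
h (Tomas): min(86, 55) = 55
ag (Kira): max(-40, 6, 66) = 66
ah (Kira): max(77, 91) = 91
aj (Kira): max(-68, -9) = -9
j (Tomas): min(66, 91, -9) = -9
R (Kira): max(37, 55, -9) = 55
ak (Kira): max(77, -30, 74, -32) = 77
an (Kira): max(-89, -88, 76) = 76
k (Tomas): min(77, -60, 76) = -60
ap (Kira): max(-15, 44, -43, -16) = 44
aq (Kira): max(52, -36, 0) = 52
m (Tomas): min(44, 52) = 44
S (Kira): max(-60, 44) = 44
S0 (Tomas): min(-16, 82, 55, 44) = -16

-16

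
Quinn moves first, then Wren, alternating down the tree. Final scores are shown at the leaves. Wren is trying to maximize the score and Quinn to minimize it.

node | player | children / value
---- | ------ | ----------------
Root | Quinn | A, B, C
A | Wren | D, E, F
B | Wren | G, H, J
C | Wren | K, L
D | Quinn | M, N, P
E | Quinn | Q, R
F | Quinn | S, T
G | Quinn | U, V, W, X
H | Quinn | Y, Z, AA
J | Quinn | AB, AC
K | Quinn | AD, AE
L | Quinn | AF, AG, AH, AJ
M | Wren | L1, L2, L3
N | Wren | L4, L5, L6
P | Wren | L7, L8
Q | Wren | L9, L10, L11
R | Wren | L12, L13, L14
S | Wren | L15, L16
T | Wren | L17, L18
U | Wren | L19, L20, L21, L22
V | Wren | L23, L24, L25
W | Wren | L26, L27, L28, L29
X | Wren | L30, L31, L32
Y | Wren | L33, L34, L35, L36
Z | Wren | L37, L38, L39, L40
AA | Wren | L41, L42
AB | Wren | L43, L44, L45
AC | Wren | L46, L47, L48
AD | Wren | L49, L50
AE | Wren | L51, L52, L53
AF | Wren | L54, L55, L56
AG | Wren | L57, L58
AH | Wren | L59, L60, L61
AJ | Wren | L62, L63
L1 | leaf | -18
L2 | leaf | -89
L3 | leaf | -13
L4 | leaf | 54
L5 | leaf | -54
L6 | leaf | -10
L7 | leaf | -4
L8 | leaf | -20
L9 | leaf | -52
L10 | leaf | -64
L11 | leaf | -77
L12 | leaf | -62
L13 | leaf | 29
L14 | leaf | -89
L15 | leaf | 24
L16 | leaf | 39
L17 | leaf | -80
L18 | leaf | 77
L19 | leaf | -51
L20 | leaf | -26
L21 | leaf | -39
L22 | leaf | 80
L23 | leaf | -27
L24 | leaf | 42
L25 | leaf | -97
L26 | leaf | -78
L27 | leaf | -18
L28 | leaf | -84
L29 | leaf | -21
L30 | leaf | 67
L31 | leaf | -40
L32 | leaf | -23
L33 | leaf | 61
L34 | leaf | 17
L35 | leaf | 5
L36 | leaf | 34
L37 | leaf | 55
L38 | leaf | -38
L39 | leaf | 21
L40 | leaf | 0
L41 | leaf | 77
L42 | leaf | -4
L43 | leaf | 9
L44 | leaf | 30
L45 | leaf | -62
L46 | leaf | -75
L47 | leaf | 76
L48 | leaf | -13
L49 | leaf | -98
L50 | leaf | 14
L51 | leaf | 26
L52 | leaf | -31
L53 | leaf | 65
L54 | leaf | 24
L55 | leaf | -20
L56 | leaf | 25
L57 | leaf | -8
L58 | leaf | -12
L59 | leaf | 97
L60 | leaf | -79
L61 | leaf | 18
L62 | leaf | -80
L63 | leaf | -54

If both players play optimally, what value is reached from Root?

14

M (Wren): max(-18, -89, -13) = -13
N (Wren): max(54, -54, -10) = 54
P (Wren): max(-4, -20) = -4
D (Quinn): min(-13, 54, -4) = -13
Q (Wren): max(-52, -64, -77) = -52
R (Wren): max(-62, 29, -89) = 29
E (Quinn): min(-52, 29) = -52
S (Wren): max(24, 39) = 39
T (Wren): max(-80, 77) = 77
F (Quinn): min(39, 77) = 39
A (Wren): max(-13, -52, 39) = 39
U (Wren): max(-51, -26, -39, 80) = 80
V (Wren): max(-27, 42, -97) = 42
W (Wren): max(-78, -18, -84, -21) = -18
X (Wren): max(67, -40, -23) = 67
G (Quinn): min(80, 42, -18, 67) = -18
Y (Wren): max(61, 17, 5, 34) = 61
Z (Wren): max(55, -38, 21, 0) = 55
AA (Wren): max(77, -4) = 77
H (Quinn): min(61, 55, 77) = 55
AB (Wren): max(9, 30, -62) = 30
AC (Wren): max(-75, 76, -13) = 76
J (Quinn): min(30, 76) = 30
B (Wren): max(-18, 55, 30) = 55
AD (Wren): max(-98, 14) = 14
AE (Wren): max(26, -31, 65) = 65
K (Quinn): min(14, 65) = 14
AF (Wren): max(24, -20, 25) = 25
AG (Wren): max(-8, -12) = -8
AH (Wren): max(97, -79, 18) = 97
AJ (Wren): max(-80, -54) = -54
L (Quinn): min(25, -8, 97, -54) = -54
C (Wren): max(14, -54) = 14
Root (Quinn): min(39, 55, 14) = 14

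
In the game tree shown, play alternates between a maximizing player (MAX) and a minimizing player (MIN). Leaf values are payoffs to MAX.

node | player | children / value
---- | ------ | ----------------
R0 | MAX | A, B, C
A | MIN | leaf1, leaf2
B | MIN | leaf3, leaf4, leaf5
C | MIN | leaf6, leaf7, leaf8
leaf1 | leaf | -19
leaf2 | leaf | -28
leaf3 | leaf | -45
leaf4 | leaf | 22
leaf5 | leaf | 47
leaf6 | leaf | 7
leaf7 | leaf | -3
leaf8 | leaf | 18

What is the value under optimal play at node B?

-45

B (MIN): min(-45, 22, 47) = -45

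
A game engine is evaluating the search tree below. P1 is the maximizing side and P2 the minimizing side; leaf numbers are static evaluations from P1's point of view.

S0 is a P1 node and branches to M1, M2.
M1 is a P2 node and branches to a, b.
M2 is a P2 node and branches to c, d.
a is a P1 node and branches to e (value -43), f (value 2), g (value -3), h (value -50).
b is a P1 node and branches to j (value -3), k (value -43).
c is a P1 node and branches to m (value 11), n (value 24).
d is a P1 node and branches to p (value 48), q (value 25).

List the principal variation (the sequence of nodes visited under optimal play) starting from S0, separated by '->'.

S0 -> M2 -> c -> n

a (P1): max(-43, 2, -3, -50) = 2
b (P1): max(-3, -43) = -3
M1 (P2): min(2, -3) = -3
c (P1): max(11, 24) = 24
d (P1): max(48, 25) = 48
M2 (P2): min(24, 48) = 24
S0 (P1): max(-3, 24) = 24
At S0, P1 picks M2 (highest: 24).
At M2, P2 picks c (lowest: 24).
At c, P1 picks n (highest: 24).
Terminal value 24.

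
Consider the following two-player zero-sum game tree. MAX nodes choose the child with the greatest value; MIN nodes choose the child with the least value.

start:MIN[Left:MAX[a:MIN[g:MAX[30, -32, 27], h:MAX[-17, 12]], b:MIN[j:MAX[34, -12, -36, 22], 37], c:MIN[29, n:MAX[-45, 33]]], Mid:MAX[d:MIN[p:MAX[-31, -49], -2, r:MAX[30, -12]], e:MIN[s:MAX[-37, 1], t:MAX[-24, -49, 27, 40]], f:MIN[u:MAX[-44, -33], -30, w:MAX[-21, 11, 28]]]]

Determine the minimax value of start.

1

g (MAX): max(30, -32, 27) = 30
h (MAX): max(-17, 12) = 12
a (MIN): min(30, 12) = 12
j (MAX): max(34, -12, -36, 22) = 34
b (MIN): min(34, 37) = 34
n (MAX): max(-45, 33) = 33
c (MIN): min(29, 33) = 29
Left (MAX): max(12, 34, 29) = 34
p (MAX): max(-31, -49) = -31
r (MAX): max(30, -12) = 30
d (MIN): min(-31, -2, 30) = -31
s (MAX): max(-37, 1) = 1
t (MAX): max(-24, -49, 27, 40) = 40
e (MIN): min(1, 40) = 1
u (MAX): max(-44, -33) = -33
w (MAX): max(-21, 11, 28) = 28
f (MIN): min(-33, -30, 28) = -33
Mid (MAX): max(-31, 1, -33) = 1
start (MIN): min(34, 1) = 1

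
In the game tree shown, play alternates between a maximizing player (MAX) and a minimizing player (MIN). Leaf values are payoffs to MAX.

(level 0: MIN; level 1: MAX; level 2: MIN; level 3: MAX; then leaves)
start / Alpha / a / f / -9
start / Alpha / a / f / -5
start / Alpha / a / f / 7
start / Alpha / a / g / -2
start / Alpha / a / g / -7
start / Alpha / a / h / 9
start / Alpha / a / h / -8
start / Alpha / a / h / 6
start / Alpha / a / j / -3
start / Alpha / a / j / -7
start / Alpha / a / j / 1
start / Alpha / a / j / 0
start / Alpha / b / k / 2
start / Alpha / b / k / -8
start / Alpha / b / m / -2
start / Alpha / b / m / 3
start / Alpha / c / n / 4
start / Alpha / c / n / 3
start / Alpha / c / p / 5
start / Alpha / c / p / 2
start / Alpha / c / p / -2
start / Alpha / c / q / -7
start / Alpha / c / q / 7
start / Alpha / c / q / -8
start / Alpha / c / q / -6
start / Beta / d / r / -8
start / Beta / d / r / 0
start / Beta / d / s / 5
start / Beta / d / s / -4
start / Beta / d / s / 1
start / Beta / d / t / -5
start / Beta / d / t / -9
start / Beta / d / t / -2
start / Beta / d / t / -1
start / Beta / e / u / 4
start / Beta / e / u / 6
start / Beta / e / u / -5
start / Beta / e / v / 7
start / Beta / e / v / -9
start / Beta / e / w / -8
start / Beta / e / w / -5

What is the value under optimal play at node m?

3

m (MAX): max(-2, 3) = 3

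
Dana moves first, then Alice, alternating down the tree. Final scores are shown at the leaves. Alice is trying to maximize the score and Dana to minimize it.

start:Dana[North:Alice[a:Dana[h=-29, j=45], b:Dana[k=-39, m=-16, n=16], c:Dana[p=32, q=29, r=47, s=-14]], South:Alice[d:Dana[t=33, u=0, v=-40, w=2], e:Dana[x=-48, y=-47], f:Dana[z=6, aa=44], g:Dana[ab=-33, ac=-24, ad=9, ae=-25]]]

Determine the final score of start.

a (Dana): min(-29, 45) = -29
b (Dana): min(-39, -16, 16) = -39
c (Dana): min(32, 29, 47, -14) = -14
North (Alice): max(-29, -39, -14) = -14
d (Dana): min(33, 0, -40, 2) = -40
e (Dana): min(-48, -47) = -48
f (Dana): min(6, 44) = 6
g (Dana): min(-33, -24, 9, -25) = -33
South (Alice): max(-40, -48, 6, -33) = 6
start (Dana): min(-14, 6) = -14

-14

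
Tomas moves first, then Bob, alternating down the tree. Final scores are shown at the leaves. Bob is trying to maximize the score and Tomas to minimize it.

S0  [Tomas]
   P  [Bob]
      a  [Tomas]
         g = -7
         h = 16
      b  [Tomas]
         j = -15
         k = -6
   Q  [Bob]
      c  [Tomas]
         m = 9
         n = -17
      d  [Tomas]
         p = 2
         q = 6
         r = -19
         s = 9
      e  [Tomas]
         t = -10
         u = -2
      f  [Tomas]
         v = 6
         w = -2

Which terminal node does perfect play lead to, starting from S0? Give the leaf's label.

a (Tomas): min(-7, 16) = -7
b (Tomas): min(-15, -6) = -15
P (Bob): max(-7, -15) = -7
c (Tomas): min(9, -17) = -17
d (Tomas): min(2, 6, -19, 9) = -19
e (Tomas): min(-10, -2) = -10
f (Tomas): min(6, -2) = -2
Q (Bob): max(-17, -19, -10, -2) = -2
S0 (Tomas): min(-7, -2) = -7
At S0, Tomas picks P (lowest: -7).
At P, Bob picks a (highest: -7).
At a, Tomas picks g (lowest: -7).
Terminal value -7.

g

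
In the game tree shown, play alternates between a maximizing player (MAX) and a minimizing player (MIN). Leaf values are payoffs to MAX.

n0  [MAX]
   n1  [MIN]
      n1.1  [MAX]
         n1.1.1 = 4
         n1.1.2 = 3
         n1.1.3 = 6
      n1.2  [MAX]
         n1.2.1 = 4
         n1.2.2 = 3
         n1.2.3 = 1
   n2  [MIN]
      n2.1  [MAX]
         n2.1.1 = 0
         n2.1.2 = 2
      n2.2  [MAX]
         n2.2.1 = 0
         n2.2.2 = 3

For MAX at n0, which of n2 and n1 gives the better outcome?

n1

n2.1 (MAX): max(0, 2) = 2
n2.2 (MAX): max(0, 3) = 3
n2 (MIN): min(2, 3) = 2
n1.1 (MAX): max(4, 3, 6) = 6
n1.2 (MAX): max(4, 3, 1) = 4
n1 (MIN): min(6, 4) = 4
MAX prefers the higher value; n2=2, n1=4. n1 is better since 4 > 2.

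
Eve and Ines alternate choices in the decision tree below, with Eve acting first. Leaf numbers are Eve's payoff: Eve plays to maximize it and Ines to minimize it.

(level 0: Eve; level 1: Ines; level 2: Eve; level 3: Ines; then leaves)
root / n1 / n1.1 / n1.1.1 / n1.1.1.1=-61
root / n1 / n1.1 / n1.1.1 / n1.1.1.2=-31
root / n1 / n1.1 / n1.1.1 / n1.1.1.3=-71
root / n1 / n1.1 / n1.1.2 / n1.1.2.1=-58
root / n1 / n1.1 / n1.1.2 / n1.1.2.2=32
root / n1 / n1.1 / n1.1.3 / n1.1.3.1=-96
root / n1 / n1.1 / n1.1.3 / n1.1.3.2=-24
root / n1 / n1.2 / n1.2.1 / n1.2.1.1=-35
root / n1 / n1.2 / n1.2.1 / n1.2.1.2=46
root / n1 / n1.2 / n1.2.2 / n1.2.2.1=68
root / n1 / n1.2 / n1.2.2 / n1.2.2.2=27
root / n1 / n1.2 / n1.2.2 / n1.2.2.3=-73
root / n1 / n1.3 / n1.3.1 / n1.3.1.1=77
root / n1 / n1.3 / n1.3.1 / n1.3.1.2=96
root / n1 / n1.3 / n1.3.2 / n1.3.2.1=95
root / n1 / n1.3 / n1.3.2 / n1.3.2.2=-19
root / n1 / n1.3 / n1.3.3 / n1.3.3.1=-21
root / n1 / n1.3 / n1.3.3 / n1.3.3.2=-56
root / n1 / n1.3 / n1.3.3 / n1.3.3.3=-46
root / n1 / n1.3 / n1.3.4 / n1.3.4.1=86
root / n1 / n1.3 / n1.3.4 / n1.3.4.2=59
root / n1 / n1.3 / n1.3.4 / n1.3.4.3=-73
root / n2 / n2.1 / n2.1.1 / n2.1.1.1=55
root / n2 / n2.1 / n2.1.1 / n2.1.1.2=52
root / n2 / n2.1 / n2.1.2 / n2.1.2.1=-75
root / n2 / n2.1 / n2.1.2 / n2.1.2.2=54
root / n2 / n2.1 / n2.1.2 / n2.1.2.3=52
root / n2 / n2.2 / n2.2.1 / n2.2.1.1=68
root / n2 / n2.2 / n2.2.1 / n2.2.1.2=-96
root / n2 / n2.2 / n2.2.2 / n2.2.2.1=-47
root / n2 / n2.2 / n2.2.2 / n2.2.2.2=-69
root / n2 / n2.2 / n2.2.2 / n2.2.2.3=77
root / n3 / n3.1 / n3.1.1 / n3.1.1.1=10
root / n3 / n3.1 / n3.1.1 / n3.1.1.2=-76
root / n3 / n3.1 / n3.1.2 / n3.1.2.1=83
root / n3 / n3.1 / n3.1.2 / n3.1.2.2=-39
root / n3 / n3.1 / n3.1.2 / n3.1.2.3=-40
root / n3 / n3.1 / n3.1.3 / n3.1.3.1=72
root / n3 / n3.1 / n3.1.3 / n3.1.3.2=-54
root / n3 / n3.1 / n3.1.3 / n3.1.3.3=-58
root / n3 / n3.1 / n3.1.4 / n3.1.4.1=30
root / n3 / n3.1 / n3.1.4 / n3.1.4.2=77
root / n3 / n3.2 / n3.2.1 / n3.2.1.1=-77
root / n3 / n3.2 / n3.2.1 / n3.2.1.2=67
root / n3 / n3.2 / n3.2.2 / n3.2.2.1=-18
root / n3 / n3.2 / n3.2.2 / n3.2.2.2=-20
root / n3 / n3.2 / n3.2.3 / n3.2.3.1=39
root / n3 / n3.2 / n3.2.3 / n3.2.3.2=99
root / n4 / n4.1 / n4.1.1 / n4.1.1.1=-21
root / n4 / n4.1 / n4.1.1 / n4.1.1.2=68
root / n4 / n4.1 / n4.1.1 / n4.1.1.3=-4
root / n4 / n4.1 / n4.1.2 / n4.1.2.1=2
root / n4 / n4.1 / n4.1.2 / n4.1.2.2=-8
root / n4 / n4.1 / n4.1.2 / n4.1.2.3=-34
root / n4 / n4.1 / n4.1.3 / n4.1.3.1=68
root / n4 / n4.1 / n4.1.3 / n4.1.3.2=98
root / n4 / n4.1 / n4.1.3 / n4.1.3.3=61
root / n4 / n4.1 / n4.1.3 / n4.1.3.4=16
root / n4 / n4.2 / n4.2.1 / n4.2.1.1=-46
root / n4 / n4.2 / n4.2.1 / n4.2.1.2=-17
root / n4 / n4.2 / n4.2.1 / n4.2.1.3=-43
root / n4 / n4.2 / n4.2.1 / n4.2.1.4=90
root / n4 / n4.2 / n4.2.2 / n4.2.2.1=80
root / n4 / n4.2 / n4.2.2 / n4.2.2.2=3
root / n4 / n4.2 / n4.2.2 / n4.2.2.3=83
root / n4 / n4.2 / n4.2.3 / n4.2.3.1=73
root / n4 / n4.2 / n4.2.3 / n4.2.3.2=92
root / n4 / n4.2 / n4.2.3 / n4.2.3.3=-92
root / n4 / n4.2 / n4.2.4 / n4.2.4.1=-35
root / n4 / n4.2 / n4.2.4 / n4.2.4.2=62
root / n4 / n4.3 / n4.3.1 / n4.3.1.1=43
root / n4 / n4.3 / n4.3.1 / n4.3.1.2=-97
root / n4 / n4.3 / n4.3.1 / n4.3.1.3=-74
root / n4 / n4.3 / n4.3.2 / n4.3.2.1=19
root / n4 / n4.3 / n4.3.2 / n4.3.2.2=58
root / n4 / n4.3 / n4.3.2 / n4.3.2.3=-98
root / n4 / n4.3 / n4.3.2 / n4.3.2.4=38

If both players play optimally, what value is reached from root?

n1.1.1 (Ines): min(-61, -31, -71) = -71
n1.1.2 (Ines): min(-58, 32) = -58
n1.1.3 (Ines): min(-96, -24) = -96
n1.1 (Eve): max(-71, -58, -96) = -58
n1.2.1 (Ines): min(-35, 46) = -35
n1.2.2 (Ines): min(68, 27, -73) = -73
n1.2 (Eve): max(-35, -73) = -35
n1.3.1 (Ines): min(77, 96) = 77
n1.3.2 (Ines): min(95, -19) = -19
n1.3.3 (Ines): min(-21, -56, -46) = -56
n1.3.4 (Ines): min(86, 59, -73) = -73
n1.3 (Eve): max(77, -19, -56, -73) = 77
n1 (Ines): min(-58, -35, 77) = -58
n2.1.1 (Ines): min(55, 52) = 52
n2.1.2 (Ines): min(-75, 54, 52) = -75
n2.1 (Eve): max(52, -75) = 52
n2.2.1 (Ines): min(68, -96) = -96
n2.2.2 (Ines): min(-47, -69, 77) = -69
n2.2 (Eve): max(-96, -69) = -69
n2 (Ines): min(52, -69) = -69
n3.1.1 (Ines): min(10, -76) = -76
n3.1.2 (Ines): min(83, -39, -40) = -40
n3.1.3 (Ines): min(72, -54, -58) = -58
n3.1.4 (Ines): min(30, 77) = 30
n3.1 (Eve): max(-76, -40, -58, 30) = 30
n3.2.1 (Ines): min(-77, 67) = -77
n3.2.2 (Ines): min(-18, -20) = -20
n3.2.3 (Ines): min(39, 99) = 39
n3.2 (Eve): max(-77, -20, 39) = 39
n3 (Ines): min(30, 39) = 30
n4.1.1 (Ines): min(-21, 68, -4) = -21
n4.1.2 (Ines): min(2, -8, -34) = -34
n4.1.3 (Ines): min(68, 98, 61, 16) = 16
n4.1 (Eve): max(-21, -34, 16) = 16
n4.2.1 (Ines): min(-46, -17, -43, 90) = -46
n4.2.2 (Ines): min(80, 3, 83) = 3
n4.2.3 (Ines): min(73, 92, -92) = -92
n4.2.4 (Ines): min(-35, 62) = -35
n4.2 (Eve): max(-46, 3, -92, -35) = 3
n4.3.1 (Ines): min(43, -97, -74) = -97
n4.3.2 (Ines): min(19, 58, -98, 38) = -98
n4.3 (Eve): max(-97, -98) = -97
n4 (Ines): min(16, 3, -97) = -97
root (Eve): max(-58, -69, 30, -97) = 30

30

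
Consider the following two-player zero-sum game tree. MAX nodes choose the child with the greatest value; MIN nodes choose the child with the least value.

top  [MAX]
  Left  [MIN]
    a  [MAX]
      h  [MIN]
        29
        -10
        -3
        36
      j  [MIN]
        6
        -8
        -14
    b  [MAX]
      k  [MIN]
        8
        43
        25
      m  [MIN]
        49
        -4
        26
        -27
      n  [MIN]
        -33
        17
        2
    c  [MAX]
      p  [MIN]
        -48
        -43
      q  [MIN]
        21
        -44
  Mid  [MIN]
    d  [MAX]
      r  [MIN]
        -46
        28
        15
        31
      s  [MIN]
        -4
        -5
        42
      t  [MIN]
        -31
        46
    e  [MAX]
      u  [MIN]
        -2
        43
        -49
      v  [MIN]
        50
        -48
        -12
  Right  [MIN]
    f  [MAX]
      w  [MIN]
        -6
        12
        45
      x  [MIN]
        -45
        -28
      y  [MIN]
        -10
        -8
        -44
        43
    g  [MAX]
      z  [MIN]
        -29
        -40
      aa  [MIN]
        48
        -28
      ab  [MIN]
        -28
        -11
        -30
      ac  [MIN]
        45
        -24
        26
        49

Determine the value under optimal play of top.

-24

h (MIN): min(29, -10, -3, 36) = -10
j (MIN): min(6, -8, -14) = -14
a (MAX): max(-10, -14) = -10
k (MIN): min(8, 43, 25) = 8
m (MIN): min(49, -4, 26, -27) = -27
n (MIN): min(-33, 17, 2) = -33
b (MAX): max(8, -27, -33) = 8
p (MIN): min(-48, -43) = -48
q (MIN): min(21, -44) = -44
c (MAX): max(-48, -44) = -44
Left (MIN): min(-10, 8, -44) = -44
r (MIN): min(-46, 28, 15, 31) = -46
s (MIN): min(-4, -5, 42) = -5
t (MIN): min(-31, 46) = -31
d (MAX): max(-46, -5, -31) = -5
u (MIN): min(-2, 43, -49) = -49
v (MIN): min(50, -48, -12) = -48
e (MAX): max(-49, -48) = -48
Mid (MIN): min(-5, -48) = -48
w (MIN): min(-6, 12, 45) = -6
x (MIN): min(-45, -28) = -45
y (MIN): min(-10, -8, -44, 43) = -44
f (MAX): max(-6, -45, -44) = -6
z (MIN): min(-29, -40) = -40
aa (MIN): min(48, -28) = -28
ab (MIN): min(-28, -11, -30) = -30
ac (MIN): min(45, -24, 26, 49) = -24
g (MAX): max(-40, -28, -30, -24) = -24
Right (MIN): min(-6, -24) = -24
top (MAX): max(-44, -48, -24) = -24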